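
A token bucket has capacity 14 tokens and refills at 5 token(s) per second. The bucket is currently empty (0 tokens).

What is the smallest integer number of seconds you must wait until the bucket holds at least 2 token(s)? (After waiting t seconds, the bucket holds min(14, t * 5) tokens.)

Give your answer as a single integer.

Answer: 1

Derivation:
Need t * 5 >= 2, so t >= 2/5.
Smallest integer t = ceil(2/5) = 1.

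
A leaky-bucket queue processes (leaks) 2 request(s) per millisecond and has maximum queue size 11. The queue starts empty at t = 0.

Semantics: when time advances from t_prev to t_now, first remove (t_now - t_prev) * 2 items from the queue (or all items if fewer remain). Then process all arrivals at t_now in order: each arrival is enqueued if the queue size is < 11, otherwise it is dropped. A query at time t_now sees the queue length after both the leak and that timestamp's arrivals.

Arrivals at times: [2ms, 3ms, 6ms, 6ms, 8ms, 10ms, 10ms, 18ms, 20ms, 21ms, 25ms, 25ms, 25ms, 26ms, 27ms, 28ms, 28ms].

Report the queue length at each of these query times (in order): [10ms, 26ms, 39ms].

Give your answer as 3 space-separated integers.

Queue lengths at query times:
  query t=10ms: backlog = 2
  query t=26ms: backlog = 2
  query t=39ms: backlog = 0

Answer: 2 2 0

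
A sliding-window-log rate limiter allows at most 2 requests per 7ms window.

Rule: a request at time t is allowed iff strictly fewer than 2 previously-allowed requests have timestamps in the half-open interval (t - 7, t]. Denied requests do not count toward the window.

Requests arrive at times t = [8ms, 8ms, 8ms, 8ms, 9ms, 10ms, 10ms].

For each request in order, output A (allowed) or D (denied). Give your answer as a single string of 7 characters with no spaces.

Answer: AADDDDD

Derivation:
Tracking allowed requests in the window:
  req#1 t=8ms: ALLOW
  req#2 t=8ms: ALLOW
  req#3 t=8ms: DENY
  req#4 t=8ms: DENY
  req#5 t=9ms: DENY
  req#6 t=10ms: DENY
  req#7 t=10ms: DENY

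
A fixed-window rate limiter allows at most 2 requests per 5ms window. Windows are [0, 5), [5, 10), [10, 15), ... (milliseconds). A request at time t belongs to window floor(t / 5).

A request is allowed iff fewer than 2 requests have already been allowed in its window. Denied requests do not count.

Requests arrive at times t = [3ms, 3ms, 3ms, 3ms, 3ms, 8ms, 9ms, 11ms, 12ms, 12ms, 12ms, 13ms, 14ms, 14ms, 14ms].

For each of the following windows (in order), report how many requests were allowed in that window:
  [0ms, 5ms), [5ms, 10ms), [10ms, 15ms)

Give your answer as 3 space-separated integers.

Answer: 2 2 2

Derivation:
Processing requests:
  req#1 t=3ms (window 0): ALLOW
  req#2 t=3ms (window 0): ALLOW
  req#3 t=3ms (window 0): DENY
  req#4 t=3ms (window 0): DENY
  req#5 t=3ms (window 0): DENY
  req#6 t=8ms (window 1): ALLOW
  req#7 t=9ms (window 1): ALLOW
  req#8 t=11ms (window 2): ALLOW
  req#9 t=12ms (window 2): ALLOW
  req#10 t=12ms (window 2): DENY
  req#11 t=12ms (window 2): DENY
  req#12 t=13ms (window 2): DENY
  req#13 t=14ms (window 2): DENY
  req#14 t=14ms (window 2): DENY
  req#15 t=14ms (window 2): DENY

Allowed counts by window: 2 2 2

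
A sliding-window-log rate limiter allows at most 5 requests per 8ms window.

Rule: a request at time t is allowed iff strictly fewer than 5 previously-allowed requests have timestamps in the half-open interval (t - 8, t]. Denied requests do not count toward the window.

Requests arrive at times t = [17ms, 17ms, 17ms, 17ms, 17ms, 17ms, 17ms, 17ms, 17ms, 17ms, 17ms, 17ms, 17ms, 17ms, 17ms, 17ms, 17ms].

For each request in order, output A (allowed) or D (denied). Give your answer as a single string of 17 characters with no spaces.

Answer: AAAAADDDDDDDDDDDD

Derivation:
Tracking allowed requests in the window:
  req#1 t=17ms: ALLOW
  req#2 t=17ms: ALLOW
  req#3 t=17ms: ALLOW
  req#4 t=17ms: ALLOW
  req#5 t=17ms: ALLOW
  req#6 t=17ms: DENY
  req#7 t=17ms: DENY
  req#8 t=17ms: DENY
  req#9 t=17ms: DENY
  req#10 t=17ms: DENY
  req#11 t=17ms: DENY
  req#12 t=17ms: DENY
  req#13 t=17ms: DENY
  req#14 t=17ms: DENY
  req#15 t=17ms: DENY
  req#16 t=17ms: DENY
  req#17 t=17ms: DENY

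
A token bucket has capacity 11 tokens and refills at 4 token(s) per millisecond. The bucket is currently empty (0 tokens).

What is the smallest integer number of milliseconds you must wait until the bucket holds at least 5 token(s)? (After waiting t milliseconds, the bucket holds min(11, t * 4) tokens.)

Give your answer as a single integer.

Answer: 2

Derivation:
Need t * 4 >= 5, so t >= 5/4.
Smallest integer t = ceil(5/4) = 2.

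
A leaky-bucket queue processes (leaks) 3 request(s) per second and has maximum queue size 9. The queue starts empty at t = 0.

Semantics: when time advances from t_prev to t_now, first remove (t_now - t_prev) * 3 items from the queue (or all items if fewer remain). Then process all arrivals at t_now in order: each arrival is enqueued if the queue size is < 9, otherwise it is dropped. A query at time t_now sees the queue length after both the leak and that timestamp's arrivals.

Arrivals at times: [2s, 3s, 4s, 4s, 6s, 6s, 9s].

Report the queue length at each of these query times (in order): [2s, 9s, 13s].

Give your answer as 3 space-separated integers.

Queue lengths at query times:
  query t=2s: backlog = 1
  query t=9s: backlog = 1
  query t=13s: backlog = 0

Answer: 1 1 0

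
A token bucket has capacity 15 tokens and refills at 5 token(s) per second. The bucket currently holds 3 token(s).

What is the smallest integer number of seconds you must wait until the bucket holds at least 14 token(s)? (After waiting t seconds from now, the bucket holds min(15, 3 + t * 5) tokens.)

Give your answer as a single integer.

Need 3 + t * 5 >= 14, so t >= 11/5.
Smallest integer t = ceil(11/5) = 3.

Answer: 3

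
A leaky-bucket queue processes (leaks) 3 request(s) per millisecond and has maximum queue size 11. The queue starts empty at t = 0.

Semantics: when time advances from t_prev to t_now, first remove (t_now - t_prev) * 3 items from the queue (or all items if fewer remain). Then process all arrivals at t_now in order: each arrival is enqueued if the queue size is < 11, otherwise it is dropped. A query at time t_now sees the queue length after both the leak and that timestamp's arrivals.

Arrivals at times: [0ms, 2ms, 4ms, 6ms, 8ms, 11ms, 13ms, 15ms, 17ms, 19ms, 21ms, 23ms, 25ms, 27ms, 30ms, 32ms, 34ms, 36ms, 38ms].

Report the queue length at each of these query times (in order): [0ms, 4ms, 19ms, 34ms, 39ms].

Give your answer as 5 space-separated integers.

Queue lengths at query times:
  query t=0ms: backlog = 1
  query t=4ms: backlog = 1
  query t=19ms: backlog = 1
  query t=34ms: backlog = 1
  query t=39ms: backlog = 0

Answer: 1 1 1 1 0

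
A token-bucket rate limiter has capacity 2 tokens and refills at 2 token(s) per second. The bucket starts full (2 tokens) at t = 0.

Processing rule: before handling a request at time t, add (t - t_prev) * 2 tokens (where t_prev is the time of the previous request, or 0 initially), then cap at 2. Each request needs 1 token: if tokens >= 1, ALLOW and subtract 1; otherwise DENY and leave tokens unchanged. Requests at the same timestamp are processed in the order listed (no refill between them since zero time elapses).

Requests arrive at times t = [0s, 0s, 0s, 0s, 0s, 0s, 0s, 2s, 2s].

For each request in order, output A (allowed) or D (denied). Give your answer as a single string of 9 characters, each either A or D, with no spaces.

Simulating step by step:
  req#1 t=0s: ALLOW
  req#2 t=0s: ALLOW
  req#3 t=0s: DENY
  req#4 t=0s: DENY
  req#5 t=0s: DENY
  req#6 t=0s: DENY
  req#7 t=0s: DENY
  req#8 t=2s: ALLOW
  req#9 t=2s: ALLOW

Answer: AADDDDDAA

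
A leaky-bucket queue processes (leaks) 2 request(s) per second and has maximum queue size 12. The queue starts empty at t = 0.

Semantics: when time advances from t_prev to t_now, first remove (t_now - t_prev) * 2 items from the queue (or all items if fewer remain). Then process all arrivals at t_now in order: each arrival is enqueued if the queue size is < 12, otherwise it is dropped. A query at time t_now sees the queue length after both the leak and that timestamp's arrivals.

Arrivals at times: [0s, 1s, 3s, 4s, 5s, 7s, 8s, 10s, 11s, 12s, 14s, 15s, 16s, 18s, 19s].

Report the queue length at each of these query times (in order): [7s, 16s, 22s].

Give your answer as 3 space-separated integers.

Answer: 1 1 0

Derivation:
Queue lengths at query times:
  query t=7s: backlog = 1
  query t=16s: backlog = 1
  query t=22s: backlog = 0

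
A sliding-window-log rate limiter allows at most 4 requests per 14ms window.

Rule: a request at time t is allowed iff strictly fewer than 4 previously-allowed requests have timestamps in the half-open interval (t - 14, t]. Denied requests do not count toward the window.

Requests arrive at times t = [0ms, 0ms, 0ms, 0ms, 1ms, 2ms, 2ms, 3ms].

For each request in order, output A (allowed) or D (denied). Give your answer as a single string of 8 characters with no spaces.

Answer: AAAADDDD

Derivation:
Tracking allowed requests in the window:
  req#1 t=0ms: ALLOW
  req#2 t=0ms: ALLOW
  req#3 t=0ms: ALLOW
  req#4 t=0ms: ALLOW
  req#5 t=1ms: DENY
  req#6 t=2ms: DENY
  req#7 t=2ms: DENY
  req#8 t=3ms: DENY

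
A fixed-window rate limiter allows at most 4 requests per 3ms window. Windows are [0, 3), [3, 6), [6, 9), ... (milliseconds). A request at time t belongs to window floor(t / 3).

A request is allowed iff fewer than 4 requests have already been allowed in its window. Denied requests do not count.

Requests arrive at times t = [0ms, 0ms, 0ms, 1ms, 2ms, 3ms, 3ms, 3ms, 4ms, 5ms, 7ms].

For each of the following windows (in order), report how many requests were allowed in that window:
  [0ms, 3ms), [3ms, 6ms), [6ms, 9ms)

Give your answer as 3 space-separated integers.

Answer: 4 4 1

Derivation:
Processing requests:
  req#1 t=0ms (window 0): ALLOW
  req#2 t=0ms (window 0): ALLOW
  req#3 t=0ms (window 0): ALLOW
  req#4 t=1ms (window 0): ALLOW
  req#5 t=2ms (window 0): DENY
  req#6 t=3ms (window 1): ALLOW
  req#7 t=3ms (window 1): ALLOW
  req#8 t=3ms (window 1): ALLOW
  req#9 t=4ms (window 1): ALLOW
  req#10 t=5ms (window 1): DENY
  req#11 t=7ms (window 2): ALLOW

Allowed counts by window: 4 4 1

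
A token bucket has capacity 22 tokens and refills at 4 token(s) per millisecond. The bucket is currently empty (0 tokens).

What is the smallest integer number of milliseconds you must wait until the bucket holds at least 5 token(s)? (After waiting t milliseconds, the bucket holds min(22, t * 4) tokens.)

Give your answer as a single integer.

Need t * 4 >= 5, so t >= 5/4.
Smallest integer t = ceil(5/4) = 2.

Answer: 2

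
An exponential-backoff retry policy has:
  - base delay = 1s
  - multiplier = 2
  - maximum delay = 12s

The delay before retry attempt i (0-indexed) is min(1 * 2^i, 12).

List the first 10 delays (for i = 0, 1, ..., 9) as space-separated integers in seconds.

Answer: 1 2 4 8 12 12 12 12 12 12

Derivation:
Computing each delay:
  i=0: min(1*2^0, 12) = 1
  i=1: min(1*2^1, 12) = 2
  i=2: min(1*2^2, 12) = 4
  i=3: min(1*2^3, 12) = 8
  i=4: min(1*2^4, 12) = 12
  i=5: min(1*2^5, 12) = 12
  i=6: min(1*2^6, 12) = 12
  i=7: min(1*2^7, 12) = 12
  i=8: min(1*2^8, 12) = 12
  i=9: min(1*2^9, 12) = 12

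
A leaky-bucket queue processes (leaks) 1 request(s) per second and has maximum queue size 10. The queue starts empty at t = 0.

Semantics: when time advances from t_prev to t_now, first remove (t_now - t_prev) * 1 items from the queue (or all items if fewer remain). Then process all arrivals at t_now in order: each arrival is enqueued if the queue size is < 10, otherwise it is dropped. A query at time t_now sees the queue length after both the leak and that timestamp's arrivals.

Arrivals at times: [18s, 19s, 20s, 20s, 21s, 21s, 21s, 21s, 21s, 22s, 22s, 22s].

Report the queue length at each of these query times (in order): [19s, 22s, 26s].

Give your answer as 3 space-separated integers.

Queue lengths at query times:
  query t=19s: backlog = 1
  query t=22s: backlog = 8
  query t=26s: backlog = 4

Answer: 1 8 4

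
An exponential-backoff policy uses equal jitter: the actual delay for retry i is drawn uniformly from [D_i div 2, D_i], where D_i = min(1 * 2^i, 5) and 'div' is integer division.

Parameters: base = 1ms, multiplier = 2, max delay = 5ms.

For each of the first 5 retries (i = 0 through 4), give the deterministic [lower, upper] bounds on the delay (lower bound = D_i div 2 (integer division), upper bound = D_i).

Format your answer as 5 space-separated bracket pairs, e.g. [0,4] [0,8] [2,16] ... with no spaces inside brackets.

Answer: [0,1] [1,2] [2,4] [2,5] [2,5]

Derivation:
Computing bounds per retry:
  i=0: D_i=min(1*2^0,5)=1, bounds=[0,1]
  i=1: D_i=min(1*2^1,5)=2, bounds=[1,2]
  i=2: D_i=min(1*2^2,5)=4, bounds=[2,4]
  i=3: D_i=min(1*2^3,5)=5, bounds=[2,5]
  i=4: D_i=min(1*2^4,5)=5, bounds=[2,5]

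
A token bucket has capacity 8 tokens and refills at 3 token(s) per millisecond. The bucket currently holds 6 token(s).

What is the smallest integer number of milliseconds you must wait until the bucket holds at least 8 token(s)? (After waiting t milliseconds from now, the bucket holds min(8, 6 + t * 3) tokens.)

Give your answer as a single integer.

Answer: 1

Derivation:
Need 6 + t * 3 >= 8, so t >= 2/3.
Smallest integer t = ceil(2/3) = 1.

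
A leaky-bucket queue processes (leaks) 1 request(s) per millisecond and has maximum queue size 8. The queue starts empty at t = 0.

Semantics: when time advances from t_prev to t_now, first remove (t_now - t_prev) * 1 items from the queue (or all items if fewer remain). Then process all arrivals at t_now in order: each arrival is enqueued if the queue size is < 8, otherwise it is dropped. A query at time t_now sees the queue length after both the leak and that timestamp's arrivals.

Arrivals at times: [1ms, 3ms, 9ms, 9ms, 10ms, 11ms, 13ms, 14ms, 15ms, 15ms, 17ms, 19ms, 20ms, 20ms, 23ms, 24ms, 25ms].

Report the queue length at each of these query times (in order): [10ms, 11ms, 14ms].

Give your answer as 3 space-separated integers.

Queue lengths at query times:
  query t=10ms: backlog = 2
  query t=11ms: backlog = 2
  query t=14ms: backlog = 1

Answer: 2 2 1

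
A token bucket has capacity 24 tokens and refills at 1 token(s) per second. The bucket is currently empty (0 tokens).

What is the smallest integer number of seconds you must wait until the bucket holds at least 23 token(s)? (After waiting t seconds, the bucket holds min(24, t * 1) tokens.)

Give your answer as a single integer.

Need t * 1 >= 23, so t >= 23/1.
Smallest integer t = ceil(23/1) = 23.

Answer: 23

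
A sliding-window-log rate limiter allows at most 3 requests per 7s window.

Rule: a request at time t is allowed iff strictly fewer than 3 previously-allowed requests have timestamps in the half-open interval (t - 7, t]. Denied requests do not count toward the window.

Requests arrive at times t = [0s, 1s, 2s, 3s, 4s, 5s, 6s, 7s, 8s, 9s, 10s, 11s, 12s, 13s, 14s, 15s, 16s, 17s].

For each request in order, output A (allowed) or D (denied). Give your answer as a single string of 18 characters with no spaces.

Answer: AAADDDDAAADDDDAAAD

Derivation:
Tracking allowed requests in the window:
  req#1 t=0s: ALLOW
  req#2 t=1s: ALLOW
  req#3 t=2s: ALLOW
  req#4 t=3s: DENY
  req#5 t=4s: DENY
  req#6 t=5s: DENY
  req#7 t=6s: DENY
  req#8 t=7s: ALLOW
  req#9 t=8s: ALLOW
  req#10 t=9s: ALLOW
  req#11 t=10s: DENY
  req#12 t=11s: DENY
  req#13 t=12s: DENY
  req#14 t=13s: DENY
  req#15 t=14s: ALLOW
  req#16 t=15s: ALLOW
  req#17 t=16s: ALLOW
  req#18 t=17s: DENY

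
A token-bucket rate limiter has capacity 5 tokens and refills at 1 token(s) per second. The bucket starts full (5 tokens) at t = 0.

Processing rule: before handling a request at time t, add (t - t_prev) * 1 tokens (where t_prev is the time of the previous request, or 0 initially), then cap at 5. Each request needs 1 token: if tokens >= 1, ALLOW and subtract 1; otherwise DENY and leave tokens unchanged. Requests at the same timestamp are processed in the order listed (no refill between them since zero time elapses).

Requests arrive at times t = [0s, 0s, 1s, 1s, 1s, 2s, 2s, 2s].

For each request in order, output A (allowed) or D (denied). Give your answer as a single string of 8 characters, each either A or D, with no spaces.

Answer: AAAAAAAD

Derivation:
Simulating step by step:
  req#1 t=0s: ALLOW
  req#2 t=0s: ALLOW
  req#3 t=1s: ALLOW
  req#4 t=1s: ALLOW
  req#5 t=1s: ALLOW
  req#6 t=2s: ALLOW
  req#7 t=2s: ALLOW
  req#8 t=2s: DENY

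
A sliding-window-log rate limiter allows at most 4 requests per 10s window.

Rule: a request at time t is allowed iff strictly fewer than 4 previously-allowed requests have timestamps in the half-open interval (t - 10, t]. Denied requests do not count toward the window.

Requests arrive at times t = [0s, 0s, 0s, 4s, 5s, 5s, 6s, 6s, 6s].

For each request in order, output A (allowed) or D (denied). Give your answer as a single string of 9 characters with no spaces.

Tracking allowed requests in the window:
  req#1 t=0s: ALLOW
  req#2 t=0s: ALLOW
  req#3 t=0s: ALLOW
  req#4 t=4s: ALLOW
  req#5 t=5s: DENY
  req#6 t=5s: DENY
  req#7 t=6s: DENY
  req#8 t=6s: DENY
  req#9 t=6s: DENY

Answer: AAAADDDDD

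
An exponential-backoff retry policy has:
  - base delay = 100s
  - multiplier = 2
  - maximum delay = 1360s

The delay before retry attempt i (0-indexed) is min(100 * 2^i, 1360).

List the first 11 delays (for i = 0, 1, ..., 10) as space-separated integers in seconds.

Computing each delay:
  i=0: min(100*2^0, 1360) = 100
  i=1: min(100*2^1, 1360) = 200
  i=2: min(100*2^2, 1360) = 400
  i=3: min(100*2^3, 1360) = 800
  i=4: min(100*2^4, 1360) = 1360
  i=5: min(100*2^5, 1360) = 1360
  i=6: min(100*2^6, 1360) = 1360
  i=7: min(100*2^7, 1360) = 1360
  i=8: min(100*2^8, 1360) = 1360
  i=9: min(100*2^9, 1360) = 1360
  i=10: min(100*2^10, 1360) = 1360

Answer: 100 200 400 800 1360 1360 1360 1360 1360 1360 1360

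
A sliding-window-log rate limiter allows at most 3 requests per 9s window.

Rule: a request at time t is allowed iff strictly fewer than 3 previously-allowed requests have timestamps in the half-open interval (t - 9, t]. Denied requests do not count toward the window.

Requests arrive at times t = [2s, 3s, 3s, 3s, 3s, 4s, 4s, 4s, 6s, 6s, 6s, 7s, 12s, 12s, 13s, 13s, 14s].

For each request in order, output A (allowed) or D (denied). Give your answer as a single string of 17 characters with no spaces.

Answer: AAADDDDDDDDDAAADD

Derivation:
Tracking allowed requests in the window:
  req#1 t=2s: ALLOW
  req#2 t=3s: ALLOW
  req#3 t=3s: ALLOW
  req#4 t=3s: DENY
  req#5 t=3s: DENY
  req#6 t=4s: DENY
  req#7 t=4s: DENY
  req#8 t=4s: DENY
  req#9 t=6s: DENY
  req#10 t=6s: DENY
  req#11 t=6s: DENY
  req#12 t=7s: DENY
  req#13 t=12s: ALLOW
  req#14 t=12s: ALLOW
  req#15 t=13s: ALLOW
  req#16 t=13s: DENY
  req#17 t=14s: DENY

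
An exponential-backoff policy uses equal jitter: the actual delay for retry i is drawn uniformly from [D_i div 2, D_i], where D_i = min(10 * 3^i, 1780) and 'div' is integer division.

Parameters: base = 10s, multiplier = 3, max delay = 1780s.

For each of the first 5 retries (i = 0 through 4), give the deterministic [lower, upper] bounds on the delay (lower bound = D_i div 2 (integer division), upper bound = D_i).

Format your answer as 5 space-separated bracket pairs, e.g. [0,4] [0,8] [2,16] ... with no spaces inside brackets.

Answer: [5,10] [15,30] [45,90] [135,270] [405,810]

Derivation:
Computing bounds per retry:
  i=0: D_i=min(10*3^0,1780)=10, bounds=[5,10]
  i=1: D_i=min(10*3^1,1780)=30, bounds=[15,30]
  i=2: D_i=min(10*3^2,1780)=90, bounds=[45,90]
  i=3: D_i=min(10*3^3,1780)=270, bounds=[135,270]
  i=4: D_i=min(10*3^4,1780)=810, bounds=[405,810]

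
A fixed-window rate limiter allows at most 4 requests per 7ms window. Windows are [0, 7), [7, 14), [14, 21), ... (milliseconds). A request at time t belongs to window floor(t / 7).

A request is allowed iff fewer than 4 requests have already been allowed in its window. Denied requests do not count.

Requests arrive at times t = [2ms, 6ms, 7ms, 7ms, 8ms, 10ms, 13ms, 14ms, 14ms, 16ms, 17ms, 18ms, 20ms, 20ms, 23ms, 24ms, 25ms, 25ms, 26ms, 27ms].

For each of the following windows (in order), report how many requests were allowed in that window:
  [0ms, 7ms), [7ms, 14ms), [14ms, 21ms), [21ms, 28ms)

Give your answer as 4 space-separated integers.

Processing requests:
  req#1 t=2ms (window 0): ALLOW
  req#2 t=6ms (window 0): ALLOW
  req#3 t=7ms (window 1): ALLOW
  req#4 t=7ms (window 1): ALLOW
  req#5 t=8ms (window 1): ALLOW
  req#6 t=10ms (window 1): ALLOW
  req#7 t=13ms (window 1): DENY
  req#8 t=14ms (window 2): ALLOW
  req#9 t=14ms (window 2): ALLOW
  req#10 t=16ms (window 2): ALLOW
  req#11 t=17ms (window 2): ALLOW
  req#12 t=18ms (window 2): DENY
  req#13 t=20ms (window 2): DENY
  req#14 t=20ms (window 2): DENY
  req#15 t=23ms (window 3): ALLOW
  req#16 t=24ms (window 3): ALLOW
  req#17 t=25ms (window 3): ALLOW
  req#18 t=25ms (window 3): ALLOW
  req#19 t=26ms (window 3): DENY
  req#20 t=27ms (window 3): DENY

Allowed counts by window: 2 4 4 4

Answer: 2 4 4 4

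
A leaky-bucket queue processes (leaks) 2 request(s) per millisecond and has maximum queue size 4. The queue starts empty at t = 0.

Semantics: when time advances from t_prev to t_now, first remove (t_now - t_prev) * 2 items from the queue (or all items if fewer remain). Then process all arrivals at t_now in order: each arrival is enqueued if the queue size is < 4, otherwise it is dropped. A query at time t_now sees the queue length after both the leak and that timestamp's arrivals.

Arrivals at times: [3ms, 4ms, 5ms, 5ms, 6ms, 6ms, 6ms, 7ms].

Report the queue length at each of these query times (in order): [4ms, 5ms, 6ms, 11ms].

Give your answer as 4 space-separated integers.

Answer: 1 2 3 0

Derivation:
Queue lengths at query times:
  query t=4ms: backlog = 1
  query t=5ms: backlog = 2
  query t=6ms: backlog = 3
  query t=11ms: backlog = 0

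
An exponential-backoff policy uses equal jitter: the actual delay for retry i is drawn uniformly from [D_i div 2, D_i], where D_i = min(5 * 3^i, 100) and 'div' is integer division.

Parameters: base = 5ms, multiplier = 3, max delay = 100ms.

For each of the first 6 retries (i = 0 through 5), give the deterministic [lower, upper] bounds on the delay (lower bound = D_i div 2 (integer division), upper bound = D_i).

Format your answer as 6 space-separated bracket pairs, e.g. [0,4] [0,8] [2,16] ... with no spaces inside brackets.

Answer: [2,5] [7,15] [22,45] [50,100] [50,100] [50,100]

Derivation:
Computing bounds per retry:
  i=0: D_i=min(5*3^0,100)=5, bounds=[2,5]
  i=1: D_i=min(5*3^1,100)=15, bounds=[7,15]
  i=2: D_i=min(5*3^2,100)=45, bounds=[22,45]
  i=3: D_i=min(5*3^3,100)=100, bounds=[50,100]
  i=4: D_i=min(5*3^4,100)=100, bounds=[50,100]
  i=5: D_i=min(5*3^5,100)=100, bounds=[50,100]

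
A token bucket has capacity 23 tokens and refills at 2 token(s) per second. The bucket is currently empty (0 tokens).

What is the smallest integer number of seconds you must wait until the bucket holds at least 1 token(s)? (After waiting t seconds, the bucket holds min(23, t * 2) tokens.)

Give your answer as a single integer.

Need t * 2 >= 1, so t >= 1/2.
Smallest integer t = ceil(1/2) = 1.

Answer: 1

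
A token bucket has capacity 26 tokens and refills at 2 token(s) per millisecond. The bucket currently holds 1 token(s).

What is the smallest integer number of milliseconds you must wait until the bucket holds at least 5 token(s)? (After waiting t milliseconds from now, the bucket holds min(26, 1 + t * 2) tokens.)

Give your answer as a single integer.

Answer: 2

Derivation:
Need 1 + t * 2 >= 5, so t >= 4/2.
Smallest integer t = ceil(4/2) = 2.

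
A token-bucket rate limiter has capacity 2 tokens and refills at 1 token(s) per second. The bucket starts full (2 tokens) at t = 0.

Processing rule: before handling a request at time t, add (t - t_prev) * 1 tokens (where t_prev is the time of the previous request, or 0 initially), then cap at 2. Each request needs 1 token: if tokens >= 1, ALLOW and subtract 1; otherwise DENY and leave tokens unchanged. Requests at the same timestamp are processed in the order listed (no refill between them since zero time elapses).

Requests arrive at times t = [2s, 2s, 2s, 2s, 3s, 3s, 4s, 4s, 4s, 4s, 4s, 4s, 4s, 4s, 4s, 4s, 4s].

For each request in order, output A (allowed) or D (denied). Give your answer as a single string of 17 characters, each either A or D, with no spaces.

Answer: AADDADADDDDDDDDDD

Derivation:
Simulating step by step:
  req#1 t=2s: ALLOW
  req#2 t=2s: ALLOW
  req#3 t=2s: DENY
  req#4 t=2s: DENY
  req#5 t=3s: ALLOW
  req#6 t=3s: DENY
  req#7 t=4s: ALLOW
  req#8 t=4s: DENY
  req#9 t=4s: DENY
  req#10 t=4s: DENY
  req#11 t=4s: DENY
  req#12 t=4s: DENY
  req#13 t=4s: DENY
  req#14 t=4s: DENY
  req#15 t=4s: DENY
  req#16 t=4s: DENY
  req#17 t=4s: DENY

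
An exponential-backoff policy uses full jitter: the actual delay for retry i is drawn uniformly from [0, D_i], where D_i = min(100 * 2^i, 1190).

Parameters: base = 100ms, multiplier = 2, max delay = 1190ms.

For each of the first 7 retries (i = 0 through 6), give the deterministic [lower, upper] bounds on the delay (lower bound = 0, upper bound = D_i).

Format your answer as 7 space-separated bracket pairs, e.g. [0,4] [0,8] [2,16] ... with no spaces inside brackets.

Computing bounds per retry:
  i=0: D_i=min(100*2^0,1190)=100, bounds=[0,100]
  i=1: D_i=min(100*2^1,1190)=200, bounds=[0,200]
  i=2: D_i=min(100*2^2,1190)=400, bounds=[0,400]
  i=3: D_i=min(100*2^3,1190)=800, bounds=[0,800]
  i=4: D_i=min(100*2^4,1190)=1190, bounds=[0,1190]
  i=5: D_i=min(100*2^5,1190)=1190, bounds=[0,1190]
  i=6: D_i=min(100*2^6,1190)=1190, bounds=[0,1190]

Answer: [0,100] [0,200] [0,400] [0,800] [0,1190] [0,1190] [0,1190]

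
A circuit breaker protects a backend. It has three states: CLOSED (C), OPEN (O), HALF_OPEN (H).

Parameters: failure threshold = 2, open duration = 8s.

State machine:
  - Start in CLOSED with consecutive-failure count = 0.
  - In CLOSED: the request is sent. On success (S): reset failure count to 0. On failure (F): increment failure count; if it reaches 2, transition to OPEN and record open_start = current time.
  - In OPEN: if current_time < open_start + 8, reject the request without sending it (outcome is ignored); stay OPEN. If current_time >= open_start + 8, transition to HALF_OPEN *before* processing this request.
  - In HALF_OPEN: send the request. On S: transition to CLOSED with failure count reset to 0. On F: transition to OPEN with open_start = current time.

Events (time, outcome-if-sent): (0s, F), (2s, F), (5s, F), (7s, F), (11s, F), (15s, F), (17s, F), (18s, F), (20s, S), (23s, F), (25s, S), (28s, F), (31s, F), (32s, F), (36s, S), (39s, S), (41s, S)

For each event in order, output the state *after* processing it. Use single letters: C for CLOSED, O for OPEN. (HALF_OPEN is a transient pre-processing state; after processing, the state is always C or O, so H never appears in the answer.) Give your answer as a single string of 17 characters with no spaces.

Answer: COOOOOOOCCCCOOOCC

Derivation:
State after each event:
  event#1 t=0s outcome=F: state=CLOSED
  event#2 t=2s outcome=F: state=OPEN
  event#3 t=5s outcome=F: state=OPEN
  event#4 t=7s outcome=F: state=OPEN
  event#5 t=11s outcome=F: state=OPEN
  event#6 t=15s outcome=F: state=OPEN
  event#7 t=17s outcome=F: state=OPEN
  event#8 t=18s outcome=F: state=OPEN
  event#9 t=20s outcome=S: state=CLOSED
  event#10 t=23s outcome=F: state=CLOSED
  event#11 t=25s outcome=S: state=CLOSED
  event#12 t=28s outcome=F: state=CLOSED
  event#13 t=31s outcome=F: state=OPEN
  event#14 t=32s outcome=F: state=OPEN
  event#15 t=36s outcome=S: state=OPEN
  event#16 t=39s outcome=S: state=CLOSED
  event#17 t=41s outcome=S: state=CLOSED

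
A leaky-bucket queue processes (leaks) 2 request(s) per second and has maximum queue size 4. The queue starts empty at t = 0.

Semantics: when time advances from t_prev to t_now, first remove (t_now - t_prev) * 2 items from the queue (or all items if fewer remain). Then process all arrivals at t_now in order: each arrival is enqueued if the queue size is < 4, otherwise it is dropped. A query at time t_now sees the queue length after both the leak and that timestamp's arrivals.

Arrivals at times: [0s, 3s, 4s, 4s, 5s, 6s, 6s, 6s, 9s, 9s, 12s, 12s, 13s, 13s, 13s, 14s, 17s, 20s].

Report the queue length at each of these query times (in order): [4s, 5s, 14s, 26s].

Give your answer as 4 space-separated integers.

Queue lengths at query times:
  query t=4s: backlog = 2
  query t=5s: backlog = 1
  query t=14s: backlog = 2
  query t=26s: backlog = 0

Answer: 2 1 2 0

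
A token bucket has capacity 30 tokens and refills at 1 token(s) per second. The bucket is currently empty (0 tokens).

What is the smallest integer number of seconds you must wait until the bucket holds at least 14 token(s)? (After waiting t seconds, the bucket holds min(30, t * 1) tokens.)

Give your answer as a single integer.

Need t * 1 >= 14, so t >= 14/1.
Smallest integer t = ceil(14/1) = 14.

Answer: 14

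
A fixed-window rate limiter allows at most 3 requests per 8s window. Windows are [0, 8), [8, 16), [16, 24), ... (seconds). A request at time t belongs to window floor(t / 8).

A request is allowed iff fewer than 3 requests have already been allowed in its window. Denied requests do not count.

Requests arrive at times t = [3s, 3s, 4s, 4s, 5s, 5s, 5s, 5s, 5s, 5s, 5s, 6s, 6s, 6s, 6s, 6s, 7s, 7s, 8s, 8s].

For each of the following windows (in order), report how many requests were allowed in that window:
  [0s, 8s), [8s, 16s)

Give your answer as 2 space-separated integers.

Processing requests:
  req#1 t=3s (window 0): ALLOW
  req#2 t=3s (window 0): ALLOW
  req#3 t=4s (window 0): ALLOW
  req#4 t=4s (window 0): DENY
  req#5 t=5s (window 0): DENY
  req#6 t=5s (window 0): DENY
  req#7 t=5s (window 0): DENY
  req#8 t=5s (window 0): DENY
  req#9 t=5s (window 0): DENY
  req#10 t=5s (window 0): DENY
  req#11 t=5s (window 0): DENY
  req#12 t=6s (window 0): DENY
  req#13 t=6s (window 0): DENY
  req#14 t=6s (window 0): DENY
  req#15 t=6s (window 0): DENY
  req#16 t=6s (window 0): DENY
  req#17 t=7s (window 0): DENY
  req#18 t=7s (window 0): DENY
  req#19 t=8s (window 1): ALLOW
  req#20 t=8s (window 1): ALLOW

Allowed counts by window: 3 2

Answer: 3 2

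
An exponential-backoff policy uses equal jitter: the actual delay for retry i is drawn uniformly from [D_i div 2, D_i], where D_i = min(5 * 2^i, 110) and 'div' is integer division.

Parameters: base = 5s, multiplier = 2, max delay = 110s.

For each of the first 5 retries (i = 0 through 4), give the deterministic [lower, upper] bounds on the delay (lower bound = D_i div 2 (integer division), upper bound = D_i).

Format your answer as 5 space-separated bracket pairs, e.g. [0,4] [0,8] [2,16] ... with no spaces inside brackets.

Computing bounds per retry:
  i=0: D_i=min(5*2^0,110)=5, bounds=[2,5]
  i=1: D_i=min(5*2^1,110)=10, bounds=[5,10]
  i=2: D_i=min(5*2^2,110)=20, bounds=[10,20]
  i=3: D_i=min(5*2^3,110)=40, bounds=[20,40]
  i=4: D_i=min(5*2^4,110)=80, bounds=[40,80]

Answer: [2,5] [5,10] [10,20] [20,40] [40,80]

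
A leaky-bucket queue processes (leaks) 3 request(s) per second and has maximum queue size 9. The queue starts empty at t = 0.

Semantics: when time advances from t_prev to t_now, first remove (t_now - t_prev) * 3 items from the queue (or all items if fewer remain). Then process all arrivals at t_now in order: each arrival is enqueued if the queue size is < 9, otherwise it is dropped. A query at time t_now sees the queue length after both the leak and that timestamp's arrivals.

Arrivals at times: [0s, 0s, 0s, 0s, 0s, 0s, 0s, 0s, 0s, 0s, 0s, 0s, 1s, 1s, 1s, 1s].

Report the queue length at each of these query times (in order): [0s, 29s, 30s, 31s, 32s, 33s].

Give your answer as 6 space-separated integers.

Answer: 9 0 0 0 0 0

Derivation:
Queue lengths at query times:
  query t=0s: backlog = 9
  query t=29s: backlog = 0
  query t=30s: backlog = 0
  query t=31s: backlog = 0
  query t=32s: backlog = 0
  query t=33s: backlog = 0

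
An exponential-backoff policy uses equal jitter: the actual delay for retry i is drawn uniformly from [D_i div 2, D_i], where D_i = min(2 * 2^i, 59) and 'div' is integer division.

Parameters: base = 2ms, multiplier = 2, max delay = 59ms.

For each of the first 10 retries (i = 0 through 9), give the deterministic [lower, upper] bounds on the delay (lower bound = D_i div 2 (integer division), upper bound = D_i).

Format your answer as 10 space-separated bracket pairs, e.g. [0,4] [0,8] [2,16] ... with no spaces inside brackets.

Answer: [1,2] [2,4] [4,8] [8,16] [16,32] [29,59] [29,59] [29,59] [29,59] [29,59]

Derivation:
Computing bounds per retry:
  i=0: D_i=min(2*2^0,59)=2, bounds=[1,2]
  i=1: D_i=min(2*2^1,59)=4, bounds=[2,4]
  i=2: D_i=min(2*2^2,59)=8, bounds=[4,8]
  i=3: D_i=min(2*2^3,59)=16, bounds=[8,16]
  i=4: D_i=min(2*2^4,59)=32, bounds=[16,32]
  i=5: D_i=min(2*2^5,59)=59, bounds=[29,59]
  i=6: D_i=min(2*2^6,59)=59, bounds=[29,59]
  i=7: D_i=min(2*2^7,59)=59, bounds=[29,59]
  i=8: D_i=min(2*2^8,59)=59, bounds=[29,59]
  i=9: D_i=min(2*2^9,59)=59, bounds=[29,59]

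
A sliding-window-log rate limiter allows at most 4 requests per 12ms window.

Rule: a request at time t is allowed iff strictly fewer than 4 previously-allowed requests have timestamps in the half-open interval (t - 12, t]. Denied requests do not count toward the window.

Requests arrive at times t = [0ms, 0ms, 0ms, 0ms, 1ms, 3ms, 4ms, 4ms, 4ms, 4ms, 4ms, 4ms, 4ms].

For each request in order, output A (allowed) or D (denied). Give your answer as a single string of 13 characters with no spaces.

Tracking allowed requests in the window:
  req#1 t=0ms: ALLOW
  req#2 t=0ms: ALLOW
  req#3 t=0ms: ALLOW
  req#4 t=0ms: ALLOW
  req#5 t=1ms: DENY
  req#6 t=3ms: DENY
  req#7 t=4ms: DENY
  req#8 t=4ms: DENY
  req#9 t=4ms: DENY
  req#10 t=4ms: DENY
  req#11 t=4ms: DENY
  req#12 t=4ms: DENY
  req#13 t=4ms: DENY

Answer: AAAADDDDDDDDD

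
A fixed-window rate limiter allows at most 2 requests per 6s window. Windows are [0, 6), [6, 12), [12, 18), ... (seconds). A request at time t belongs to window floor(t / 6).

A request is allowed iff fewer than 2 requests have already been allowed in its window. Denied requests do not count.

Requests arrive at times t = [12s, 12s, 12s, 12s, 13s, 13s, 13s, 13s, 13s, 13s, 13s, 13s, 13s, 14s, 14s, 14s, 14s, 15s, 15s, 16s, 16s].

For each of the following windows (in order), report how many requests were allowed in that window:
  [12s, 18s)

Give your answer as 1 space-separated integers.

Processing requests:
  req#1 t=12s (window 2): ALLOW
  req#2 t=12s (window 2): ALLOW
  req#3 t=12s (window 2): DENY
  req#4 t=12s (window 2): DENY
  req#5 t=13s (window 2): DENY
  req#6 t=13s (window 2): DENY
  req#7 t=13s (window 2): DENY
  req#8 t=13s (window 2): DENY
  req#9 t=13s (window 2): DENY
  req#10 t=13s (window 2): DENY
  req#11 t=13s (window 2): DENY
  req#12 t=13s (window 2): DENY
  req#13 t=13s (window 2): DENY
  req#14 t=14s (window 2): DENY
  req#15 t=14s (window 2): DENY
  req#16 t=14s (window 2): DENY
  req#17 t=14s (window 2): DENY
  req#18 t=15s (window 2): DENY
  req#19 t=15s (window 2): DENY
  req#20 t=16s (window 2): DENY
  req#21 t=16s (window 2): DENY

Allowed counts by window: 2

Answer: 2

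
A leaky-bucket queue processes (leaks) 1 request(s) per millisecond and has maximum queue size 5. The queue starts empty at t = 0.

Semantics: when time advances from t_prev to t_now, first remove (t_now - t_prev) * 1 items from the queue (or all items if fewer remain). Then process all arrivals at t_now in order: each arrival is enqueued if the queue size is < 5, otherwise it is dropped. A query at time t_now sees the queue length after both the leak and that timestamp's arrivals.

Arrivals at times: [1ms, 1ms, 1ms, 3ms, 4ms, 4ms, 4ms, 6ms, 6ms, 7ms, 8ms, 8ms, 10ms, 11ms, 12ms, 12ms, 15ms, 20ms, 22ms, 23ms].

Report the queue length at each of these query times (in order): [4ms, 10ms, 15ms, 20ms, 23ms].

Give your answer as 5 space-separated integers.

Answer: 4 4 3 1 1

Derivation:
Queue lengths at query times:
  query t=4ms: backlog = 4
  query t=10ms: backlog = 4
  query t=15ms: backlog = 3
  query t=20ms: backlog = 1
  query t=23ms: backlog = 1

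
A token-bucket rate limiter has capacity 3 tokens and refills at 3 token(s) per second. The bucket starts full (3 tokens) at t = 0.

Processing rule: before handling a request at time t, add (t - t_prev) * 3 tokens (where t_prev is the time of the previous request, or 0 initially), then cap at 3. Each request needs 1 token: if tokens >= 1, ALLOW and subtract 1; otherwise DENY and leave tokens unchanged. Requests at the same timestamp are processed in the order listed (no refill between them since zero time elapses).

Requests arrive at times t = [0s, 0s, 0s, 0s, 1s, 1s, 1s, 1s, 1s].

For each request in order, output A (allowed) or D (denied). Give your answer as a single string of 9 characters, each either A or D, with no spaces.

Simulating step by step:
  req#1 t=0s: ALLOW
  req#2 t=0s: ALLOW
  req#3 t=0s: ALLOW
  req#4 t=0s: DENY
  req#5 t=1s: ALLOW
  req#6 t=1s: ALLOW
  req#7 t=1s: ALLOW
  req#8 t=1s: DENY
  req#9 t=1s: DENY

Answer: AAADAAADD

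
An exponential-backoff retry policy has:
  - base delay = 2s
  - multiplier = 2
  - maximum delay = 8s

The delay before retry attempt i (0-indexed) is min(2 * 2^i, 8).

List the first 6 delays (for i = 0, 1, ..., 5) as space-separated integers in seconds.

Answer: 2 4 8 8 8 8

Derivation:
Computing each delay:
  i=0: min(2*2^0, 8) = 2
  i=1: min(2*2^1, 8) = 4
  i=2: min(2*2^2, 8) = 8
  i=3: min(2*2^3, 8) = 8
  i=4: min(2*2^4, 8) = 8
  i=5: min(2*2^5, 8) = 8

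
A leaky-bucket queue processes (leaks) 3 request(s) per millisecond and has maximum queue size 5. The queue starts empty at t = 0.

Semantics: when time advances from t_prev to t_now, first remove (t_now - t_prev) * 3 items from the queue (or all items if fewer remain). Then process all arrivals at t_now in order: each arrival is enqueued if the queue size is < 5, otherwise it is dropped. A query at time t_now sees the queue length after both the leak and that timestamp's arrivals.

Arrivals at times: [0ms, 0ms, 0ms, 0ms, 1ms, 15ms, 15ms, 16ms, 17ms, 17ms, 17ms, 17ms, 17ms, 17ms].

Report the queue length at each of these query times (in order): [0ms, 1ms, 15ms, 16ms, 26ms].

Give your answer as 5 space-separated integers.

Answer: 4 2 2 1 0

Derivation:
Queue lengths at query times:
  query t=0ms: backlog = 4
  query t=1ms: backlog = 2
  query t=15ms: backlog = 2
  query t=16ms: backlog = 1
  query t=26ms: backlog = 0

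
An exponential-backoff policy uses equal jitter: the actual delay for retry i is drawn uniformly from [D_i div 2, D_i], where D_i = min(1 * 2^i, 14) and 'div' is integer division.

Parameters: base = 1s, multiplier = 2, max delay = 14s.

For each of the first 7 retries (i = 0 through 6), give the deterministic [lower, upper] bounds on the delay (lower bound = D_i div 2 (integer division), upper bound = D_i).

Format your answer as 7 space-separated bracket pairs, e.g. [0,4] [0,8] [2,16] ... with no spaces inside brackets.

Answer: [0,1] [1,2] [2,4] [4,8] [7,14] [7,14] [7,14]

Derivation:
Computing bounds per retry:
  i=0: D_i=min(1*2^0,14)=1, bounds=[0,1]
  i=1: D_i=min(1*2^1,14)=2, bounds=[1,2]
  i=2: D_i=min(1*2^2,14)=4, bounds=[2,4]
  i=3: D_i=min(1*2^3,14)=8, bounds=[4,8]
  i=4: D_i=min(1*2^4,14)=14, bounds=[7,14]
  i=5: D_i=min(1*2^5,14)=14, bounds=[7,14]
  i=6: D_i=min(1*2^6,14)=14, bounds=[7,14]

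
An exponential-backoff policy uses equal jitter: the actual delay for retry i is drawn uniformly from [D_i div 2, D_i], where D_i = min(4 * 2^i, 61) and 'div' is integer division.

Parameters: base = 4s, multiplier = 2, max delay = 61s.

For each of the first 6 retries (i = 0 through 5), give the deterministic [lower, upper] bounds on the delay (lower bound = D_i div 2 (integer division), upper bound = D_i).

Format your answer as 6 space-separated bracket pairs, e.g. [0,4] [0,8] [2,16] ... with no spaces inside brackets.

Computing bounds per retry:
  i=0: D_i=min(4*2^0,61)=4, bounds=[2,4]
  i=1: D_i=min(4*2^1,61)=8, bounds=[4,8]
  i=2: D_i=min(4*2^2,61)=16, bounds=[8,16]
  i=3: D_i=min(4*2^3,61)=32, bounds=[16,32]
  i=4: D_i=min(4*2^4,61)=61, bounds=[30,61]
  i=5: D_i=min(4*2^5,61)=61, bounds=[30,61]

Answer: [2,4] [4,8] [8,16] [16,32] [30,61] [30,61]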